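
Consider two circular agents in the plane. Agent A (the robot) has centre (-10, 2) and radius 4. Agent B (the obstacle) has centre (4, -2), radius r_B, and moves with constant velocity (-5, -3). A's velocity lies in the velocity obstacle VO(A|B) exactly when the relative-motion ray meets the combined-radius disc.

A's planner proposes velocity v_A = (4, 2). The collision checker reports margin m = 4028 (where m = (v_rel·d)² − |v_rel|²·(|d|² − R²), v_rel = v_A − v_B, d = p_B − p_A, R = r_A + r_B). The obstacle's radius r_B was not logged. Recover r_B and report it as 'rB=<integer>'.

m = 4028
d = (14, -4);  v_rel = (9, 5),  |v_rel|² = 106
v_rel×d = (9)·(-4) − (5)·(14) = -106
since m = R²·106 − (-106)²:  R² = (11236 + 4028) / 106 = 144
R = √144 = 12  ⇒  r_B = 12 − 4 = 8

rB=8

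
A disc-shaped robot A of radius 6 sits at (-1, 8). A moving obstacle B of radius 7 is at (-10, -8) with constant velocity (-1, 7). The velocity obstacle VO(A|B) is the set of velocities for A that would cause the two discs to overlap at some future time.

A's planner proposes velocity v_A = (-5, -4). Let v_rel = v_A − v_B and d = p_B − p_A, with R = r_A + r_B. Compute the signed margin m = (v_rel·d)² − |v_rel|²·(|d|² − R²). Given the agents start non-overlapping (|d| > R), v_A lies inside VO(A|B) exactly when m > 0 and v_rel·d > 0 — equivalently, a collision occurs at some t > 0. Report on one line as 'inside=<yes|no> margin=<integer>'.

d = (-9, -16),  |d|² = 337;  R = 6+7 = 13,  c = 337−13² = 168
v_rel = (-4, -11),  |v_rel|² = 137;  v_rel·d = (-4)·(-9) + (-11)·(-16) = 212
137·t² − 424·t + 168 = 0  ⇒  m = 212² − 137·168 = 21928
m = 21928 > 0,  v_rel·d = 212 > 0  ⇒  inside

inside=yes margin=21928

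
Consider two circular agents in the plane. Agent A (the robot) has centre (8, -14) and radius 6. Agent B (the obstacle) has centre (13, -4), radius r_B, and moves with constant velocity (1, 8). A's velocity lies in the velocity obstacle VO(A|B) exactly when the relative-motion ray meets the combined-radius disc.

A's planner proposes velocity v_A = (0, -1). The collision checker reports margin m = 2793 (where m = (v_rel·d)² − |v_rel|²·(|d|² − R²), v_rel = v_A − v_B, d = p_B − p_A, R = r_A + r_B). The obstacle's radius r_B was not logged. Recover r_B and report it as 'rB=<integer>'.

m = 2793
d = (5, 10);  v_rel = (-1, -9),  |v_rel|² = 82
v_rel×d = (-1)·(10) − (-9)·(5) = 35
since m = R²·82 − 35²:  R² = (1225 + 2793) / 82 = 49
R = √49 = 7  ⇒  r_B = 7 − 6 = 1

rB=1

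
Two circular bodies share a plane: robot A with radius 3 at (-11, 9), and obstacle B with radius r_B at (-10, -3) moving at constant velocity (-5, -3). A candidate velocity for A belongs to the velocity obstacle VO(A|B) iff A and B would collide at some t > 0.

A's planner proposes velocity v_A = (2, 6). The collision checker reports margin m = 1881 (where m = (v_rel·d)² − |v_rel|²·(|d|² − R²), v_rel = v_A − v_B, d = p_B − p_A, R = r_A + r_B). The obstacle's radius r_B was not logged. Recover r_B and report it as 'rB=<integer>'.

m = 1881
d = (1, -12);  v_rel = (7, 9),  |v_rel|² = 130
v_rel×d = (7)·(-12) − (9)·(1) = -93
since m = R²·130 − (-93)²:  R² = (8649 + 1881) / 130 = 81
R = √81 = 9  ⇒  r_B = 9 − 3 = 6

rB=6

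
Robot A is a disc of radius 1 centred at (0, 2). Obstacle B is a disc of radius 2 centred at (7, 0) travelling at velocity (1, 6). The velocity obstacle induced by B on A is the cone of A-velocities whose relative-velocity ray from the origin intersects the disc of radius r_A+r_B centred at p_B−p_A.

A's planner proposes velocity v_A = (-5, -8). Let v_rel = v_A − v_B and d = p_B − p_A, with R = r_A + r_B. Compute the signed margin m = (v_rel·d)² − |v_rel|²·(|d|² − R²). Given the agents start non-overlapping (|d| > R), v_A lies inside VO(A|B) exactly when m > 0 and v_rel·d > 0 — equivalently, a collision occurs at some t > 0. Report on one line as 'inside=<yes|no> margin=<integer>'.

d = (7, -2),  |d|² = 53;  R = 1+2 = 3,  c = 53−3² = 44
v_rel = (-6, -14),  |v_rel|² = 232;  v_rel·d = (-6)·(7) + (-14)·(-2) = -14
232·t² + 28·t + 44 = 0  ⇒  m = (-14)² − 232·44 = -10012
m = -10012 < 0,  v_rel·d = -14 < 0  ⇒  outside

inside=no margin=-10012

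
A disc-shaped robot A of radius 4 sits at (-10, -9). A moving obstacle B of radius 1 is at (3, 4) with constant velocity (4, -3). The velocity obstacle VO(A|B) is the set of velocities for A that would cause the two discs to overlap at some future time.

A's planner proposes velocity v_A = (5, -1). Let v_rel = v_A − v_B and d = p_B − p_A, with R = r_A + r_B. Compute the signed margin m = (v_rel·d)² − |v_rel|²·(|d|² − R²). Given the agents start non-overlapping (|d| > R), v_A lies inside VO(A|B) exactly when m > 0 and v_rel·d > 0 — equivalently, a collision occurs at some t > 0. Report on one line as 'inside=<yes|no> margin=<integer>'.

d = (13, 13),  |d|² = 338;  R = 4+1 = 5,  c = 338−5² = 313
v_rel = (1, 2),  |v_rel|² = 5;  v_rel·d = (1)·(13) + (2)·(13) = 39
5·t² − 78·t + 313 = 0  ⇒  m = 39² − 5·313 = -44
m = -44 < 0,  v_rel·d = 39 > 0  ⇒  outside

inside=no margin=-44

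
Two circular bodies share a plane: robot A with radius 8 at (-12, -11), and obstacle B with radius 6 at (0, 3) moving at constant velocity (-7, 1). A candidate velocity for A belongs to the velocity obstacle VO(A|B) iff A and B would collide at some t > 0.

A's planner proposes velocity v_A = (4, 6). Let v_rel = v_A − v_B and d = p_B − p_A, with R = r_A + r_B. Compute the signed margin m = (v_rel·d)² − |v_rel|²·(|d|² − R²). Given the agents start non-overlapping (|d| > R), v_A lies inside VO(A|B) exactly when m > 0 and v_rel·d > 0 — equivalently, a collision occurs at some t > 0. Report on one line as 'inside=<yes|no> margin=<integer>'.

d = (12, 14),  |d|² = 340;  R = 8+6 = 14,  c = 340−14² = 144
v_rel = (11, 5),  |v_rel|² = 146;  v_rel·d = (11)·(12) + (5)·(14) = 202
146·t² − 404·t + 144 = 0  ⇒  m = 202² − 146·144 = 19780
m = 19780 > 0,  v_rel·d = 202 > 0  ⇒  inside

inside=yes margin=19780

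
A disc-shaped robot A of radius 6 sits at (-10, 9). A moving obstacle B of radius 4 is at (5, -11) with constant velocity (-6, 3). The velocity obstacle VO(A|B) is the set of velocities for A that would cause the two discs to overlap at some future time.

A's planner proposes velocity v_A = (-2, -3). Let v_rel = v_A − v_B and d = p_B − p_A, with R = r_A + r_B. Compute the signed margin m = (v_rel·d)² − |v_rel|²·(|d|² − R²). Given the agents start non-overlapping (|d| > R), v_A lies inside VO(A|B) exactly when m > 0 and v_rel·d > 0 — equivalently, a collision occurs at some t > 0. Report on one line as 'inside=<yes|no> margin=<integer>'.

d = (15, -20),  |d|² = 625;  R = 6+4 = 10,  c = 625−10² = 525
v_rel = (4, -6),  |v_rel|² = 52;  v_rel·d = (4)·(15) + (-6)·(-20) = 180
52·t² − 360·t + 525 = 0  ⇒  m = 180² − 52·525 = 5100
m = 5100 > 0,  v_rel·d = 180 > 0  ⇒  inside

inside=yes margin=5100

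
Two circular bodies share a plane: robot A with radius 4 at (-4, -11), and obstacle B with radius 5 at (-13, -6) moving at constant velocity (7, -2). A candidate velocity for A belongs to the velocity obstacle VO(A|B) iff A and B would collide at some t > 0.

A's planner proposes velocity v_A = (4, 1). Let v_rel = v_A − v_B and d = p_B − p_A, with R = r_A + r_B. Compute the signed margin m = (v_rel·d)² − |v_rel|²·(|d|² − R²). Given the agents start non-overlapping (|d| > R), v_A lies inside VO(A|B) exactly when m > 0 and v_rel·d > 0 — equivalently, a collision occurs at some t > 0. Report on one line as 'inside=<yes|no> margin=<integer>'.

d = (-9, 5),  |d|² = 106;  R = 4+5 = 9,  c = 106−9² = 25
v_rel = (-3, 3),  |v_rel|² = 18;  v_rel·d = (-3)·(-9) + (3)·(5) = 42
18·t² − 84·t + 25 = 0  ⇒  m = 42² − 18·25 = 1314
m = 1314 > 0,  v_rel·d = 42 > 0  ⇒  inside

inside=yes margin=1314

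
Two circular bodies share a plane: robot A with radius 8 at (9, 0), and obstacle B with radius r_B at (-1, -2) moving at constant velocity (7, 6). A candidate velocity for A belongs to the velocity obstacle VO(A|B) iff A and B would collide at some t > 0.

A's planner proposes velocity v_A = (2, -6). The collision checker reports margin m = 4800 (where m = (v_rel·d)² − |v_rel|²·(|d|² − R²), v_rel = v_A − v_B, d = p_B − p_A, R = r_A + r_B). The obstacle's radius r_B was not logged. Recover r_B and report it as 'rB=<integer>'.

m = 4800
d = (-10, -2);  v_rel = (-5, -12),  |v_rel|² = 169
v_rel×d = (-5)·(-2) − (-12)·(-10) = -110
since m = R²·169 − (-110)²:  R² = (12100 + 4800) / 169 = 100
R = √100 = 10  ⇒  r_B = 10 − 8 = 2

rB=2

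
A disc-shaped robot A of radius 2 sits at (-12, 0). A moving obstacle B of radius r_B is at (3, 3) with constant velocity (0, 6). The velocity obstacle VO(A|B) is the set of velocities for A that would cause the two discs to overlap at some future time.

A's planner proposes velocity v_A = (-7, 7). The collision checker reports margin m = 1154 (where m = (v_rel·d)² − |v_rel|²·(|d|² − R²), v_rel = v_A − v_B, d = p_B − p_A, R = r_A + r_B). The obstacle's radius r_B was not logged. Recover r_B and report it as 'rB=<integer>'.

m = 1154
d = (15, 3);  v_rel = (-7, 1),  |v_rel|² = 50
v_rel×d = (-7)·(3) − (1)·(15) = -36
since m = R²·50 − (-36)²:  R² = (1296 + 1154) / 50 = 49
R = √49 = 7  ⇒  r_B = 7 − 2 = 5

rB=5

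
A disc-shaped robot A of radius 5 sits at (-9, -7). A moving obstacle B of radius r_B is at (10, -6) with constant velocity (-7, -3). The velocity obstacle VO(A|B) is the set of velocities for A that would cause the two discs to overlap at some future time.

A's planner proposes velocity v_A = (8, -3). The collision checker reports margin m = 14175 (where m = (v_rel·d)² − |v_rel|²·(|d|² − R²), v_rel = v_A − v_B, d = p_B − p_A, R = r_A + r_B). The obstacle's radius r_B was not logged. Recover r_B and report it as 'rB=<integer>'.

m = 14175
d = (19, 1);  v_rel = (15, 0),  |v_rel|² = 225
v_rel×d = (15)·(1) − (0)·(19) = 15
since m = R²·225 − 15²:  R² = (225 + 14175) / 225 = 64
R = √64 = 8  ⇒  r_B = 8 − 5 = 3

rB=3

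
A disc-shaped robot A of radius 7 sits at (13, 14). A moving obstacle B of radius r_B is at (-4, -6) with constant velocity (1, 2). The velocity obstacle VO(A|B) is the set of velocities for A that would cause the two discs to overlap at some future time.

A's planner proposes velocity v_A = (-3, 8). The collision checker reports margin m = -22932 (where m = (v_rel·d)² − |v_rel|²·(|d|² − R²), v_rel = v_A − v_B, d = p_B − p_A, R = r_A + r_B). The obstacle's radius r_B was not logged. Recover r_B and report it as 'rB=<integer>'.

m = -22932
d = (-17, -20);  v_rel = (-4, 6),  |v_rel|² = 52
v_rel×d = (-4)·(-20) − (6)·(-17) = 182
since m = R²·52 − 182²:  R² = (33124 + -22932) / 52 = 196
R = √196 = 14  ⇒  r_B = 14 − 7 = 7

rB=7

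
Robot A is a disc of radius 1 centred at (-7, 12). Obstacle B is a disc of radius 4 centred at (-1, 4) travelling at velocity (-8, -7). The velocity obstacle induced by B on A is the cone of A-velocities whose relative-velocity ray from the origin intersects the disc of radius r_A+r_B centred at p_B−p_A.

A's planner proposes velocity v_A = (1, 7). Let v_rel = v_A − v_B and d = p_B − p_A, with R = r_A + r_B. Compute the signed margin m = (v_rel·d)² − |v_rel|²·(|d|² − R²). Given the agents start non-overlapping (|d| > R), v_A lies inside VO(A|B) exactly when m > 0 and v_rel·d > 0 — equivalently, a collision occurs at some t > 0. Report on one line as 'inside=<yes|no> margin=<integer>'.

d = (6, -8),  |d|² = 100;  R = 1+4 = 5,  c = 100−5² = 75
v_rel = (9, 14),  |v_rel|² = 277;  v_rel·d = (9)·(6) + (14)·(-8) = -58
277·t² + 116·t + 75 = 0  ⇒  m = (-58)² − 277·75 = -17411
m = -17411 < 0,  v_rel·d = -58 < 0  ⇒  outside

inside=no margin=-17411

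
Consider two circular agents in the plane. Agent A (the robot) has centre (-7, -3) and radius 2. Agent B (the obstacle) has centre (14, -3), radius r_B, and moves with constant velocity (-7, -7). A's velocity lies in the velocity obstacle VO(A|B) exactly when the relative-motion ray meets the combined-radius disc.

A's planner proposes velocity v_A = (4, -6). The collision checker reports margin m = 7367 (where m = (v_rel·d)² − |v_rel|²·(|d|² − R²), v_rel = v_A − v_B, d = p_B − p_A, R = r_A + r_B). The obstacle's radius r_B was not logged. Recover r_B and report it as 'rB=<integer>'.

m = 7367
d = (21, 0);  v_rel = (11, 1),  |v_rel|² = 122
v_rel×d = (11)·(0) − (1)·(21) = -21
since m = R²·122 − (-21)²:  R² = (441 + 7367) / 122 = 64
R = √64 = 8  ⇒  r_B = 8 − 2 = 6

rB=6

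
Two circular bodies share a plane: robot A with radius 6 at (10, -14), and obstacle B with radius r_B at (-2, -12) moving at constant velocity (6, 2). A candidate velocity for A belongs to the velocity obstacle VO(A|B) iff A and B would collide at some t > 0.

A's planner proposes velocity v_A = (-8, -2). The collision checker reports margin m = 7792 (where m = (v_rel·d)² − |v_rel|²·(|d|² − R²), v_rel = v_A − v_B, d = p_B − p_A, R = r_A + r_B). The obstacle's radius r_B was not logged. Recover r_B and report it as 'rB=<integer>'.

m = 7792
d = (-12, 2);  v_rel = (-14, -4),  |v_rel|² = 212
v_rel×d = (-14)·(2) − (-4)·(-12) = -76
since m = R²·212 − (-76)²:  R² = (5776 + 7792) / 212 = 64
R = √64 = 8  ⇒  r_B = 8 − 6 = 2

rB=2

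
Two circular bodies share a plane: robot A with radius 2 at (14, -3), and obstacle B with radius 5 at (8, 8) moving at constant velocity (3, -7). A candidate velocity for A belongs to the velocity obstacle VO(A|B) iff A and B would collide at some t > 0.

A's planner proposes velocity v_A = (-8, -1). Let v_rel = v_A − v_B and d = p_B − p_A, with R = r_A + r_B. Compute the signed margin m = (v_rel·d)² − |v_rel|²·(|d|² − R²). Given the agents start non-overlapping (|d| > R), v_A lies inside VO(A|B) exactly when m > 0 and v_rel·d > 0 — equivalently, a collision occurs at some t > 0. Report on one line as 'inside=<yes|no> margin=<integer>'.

d = (-6, 11),  |d|² = 157;  R = 2+5 = 7,  c = 157−7² = 108
v_rel = (-11, 6),  |v_rel|² = 157;  v_rel·d = (-11)·(-6) + (6)·(11) = 132
157·t² − 264·t + 108 = 0  ⇒  m = 132² − 157·108 = 468
m = 468 > 0,  v_rel·d = 132 > 0  ⇒  inside

inside=yes margin=468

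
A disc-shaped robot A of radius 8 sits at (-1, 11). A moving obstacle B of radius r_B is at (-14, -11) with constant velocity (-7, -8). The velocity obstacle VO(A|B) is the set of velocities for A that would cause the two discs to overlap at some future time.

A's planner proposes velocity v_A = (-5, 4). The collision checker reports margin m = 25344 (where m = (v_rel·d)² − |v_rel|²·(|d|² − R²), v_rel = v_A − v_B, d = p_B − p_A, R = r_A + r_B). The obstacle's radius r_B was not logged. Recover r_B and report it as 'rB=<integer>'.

m = 25344
d = (-13, -22);  v_rel = (2, 12),  |v_rel|² = 148
v_rel×d = (2)·(-22) − (12)·(-13) = 112
since m = R²·148 − 112²:  R² = (12544 + 25344) / 148 = 256
R = √256 = 16  ⇒  r_B = 16 − 8 = 8

rB=8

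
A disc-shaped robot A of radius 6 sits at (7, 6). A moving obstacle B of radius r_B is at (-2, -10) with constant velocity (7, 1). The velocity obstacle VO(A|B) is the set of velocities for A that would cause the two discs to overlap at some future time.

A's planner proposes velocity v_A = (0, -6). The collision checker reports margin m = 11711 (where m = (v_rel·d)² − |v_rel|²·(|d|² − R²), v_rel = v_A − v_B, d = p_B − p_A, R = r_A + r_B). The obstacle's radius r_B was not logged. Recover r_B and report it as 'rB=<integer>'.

m = 11711
d = (-9, -16);  v_rel = (-7, -7),  |v_rel|² = 98
v_rel×d = (-7)·(-16) − (-7)·(-9) = 49
since m = R²·98 − 49²:  R² = (2401 + 11711) / 98 = 144
R = √144 = 12  ⇒  r_B = 12 − 6 = 6

rB=6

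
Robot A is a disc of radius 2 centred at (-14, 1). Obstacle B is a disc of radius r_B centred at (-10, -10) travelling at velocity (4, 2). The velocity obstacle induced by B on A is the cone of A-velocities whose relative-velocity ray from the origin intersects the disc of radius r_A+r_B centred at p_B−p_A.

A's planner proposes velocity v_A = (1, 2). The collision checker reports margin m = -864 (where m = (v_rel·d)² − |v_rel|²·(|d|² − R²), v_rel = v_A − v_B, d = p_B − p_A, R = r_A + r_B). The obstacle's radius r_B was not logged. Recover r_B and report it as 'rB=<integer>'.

m = -864
d = (4, -11);  v_rel = (-3, 0),  |v_rel|² = 9
v_rel×d = (-3)·(-11) − (0)·(4) = 33
since m = R²·9 − 33²:  R² = (1089 + -864) / 9 = 25
R = √25 = 5  ⇒  r_B = 5 − 2 = 3

rB=3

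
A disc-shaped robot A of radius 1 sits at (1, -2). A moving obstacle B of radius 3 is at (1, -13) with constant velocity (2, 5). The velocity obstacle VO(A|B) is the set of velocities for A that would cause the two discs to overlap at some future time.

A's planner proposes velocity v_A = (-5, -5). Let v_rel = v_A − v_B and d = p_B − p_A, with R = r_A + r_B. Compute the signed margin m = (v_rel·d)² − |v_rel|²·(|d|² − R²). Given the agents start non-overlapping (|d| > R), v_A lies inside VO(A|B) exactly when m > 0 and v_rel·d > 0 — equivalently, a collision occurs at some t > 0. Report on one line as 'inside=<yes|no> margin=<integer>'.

d = (0, -11),  |d|² = 121;  R = 1+3 = 4,  c = 121−4² = 105
v_rel = (-7, -10),  |v_rel|² = 149;  v_rel·d = (-7)·(0) + (-10)·(-11) = 110
149·t² − 220·t + 105 = 0  ⇒  m = 110² − 149·105 = -3545
m = -3545 < 0,  v_rel·d = 110 > 0  ⇒  outside

inside=no margin=-3545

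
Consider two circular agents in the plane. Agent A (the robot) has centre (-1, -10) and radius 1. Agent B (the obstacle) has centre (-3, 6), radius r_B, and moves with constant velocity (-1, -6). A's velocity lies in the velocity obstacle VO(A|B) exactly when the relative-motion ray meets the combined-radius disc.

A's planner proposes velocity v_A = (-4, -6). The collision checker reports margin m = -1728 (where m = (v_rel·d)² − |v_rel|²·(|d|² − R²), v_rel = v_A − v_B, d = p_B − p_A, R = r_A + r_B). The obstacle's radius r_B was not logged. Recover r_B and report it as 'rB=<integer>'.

m = -1728
d = (-2, 16);  v_rel = (-3, 0),  |v_rel|² = 9
v_rel×d = (-3)·(16) − (0)·(-2) = -48
since m = R²·9 − (-48)²:  R² = (2304 + -1728) / 9 = 64
R = √64 = 8  ⇒  r_B = 8 − 1 = 7

rB=7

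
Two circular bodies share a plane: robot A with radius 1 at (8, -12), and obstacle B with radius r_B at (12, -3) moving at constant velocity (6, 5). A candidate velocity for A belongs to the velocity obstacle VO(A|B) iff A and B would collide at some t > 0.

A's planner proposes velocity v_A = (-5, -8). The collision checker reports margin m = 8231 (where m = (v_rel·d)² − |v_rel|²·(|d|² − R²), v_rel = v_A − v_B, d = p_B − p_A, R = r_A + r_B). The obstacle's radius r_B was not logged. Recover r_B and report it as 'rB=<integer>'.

m = 8231
d = (4, 9);  v_rel = (-11, -13),  |v_rel|² = 290
v_rel×d = (-11)·(9) − (-13)·(4) = -47
since m = R²·290 − (-47)²:  R² = (2209 + 8231) / 290 = 36
R = √36 = 6  ⇒  r_B = 6 − 1 = 5

rB=5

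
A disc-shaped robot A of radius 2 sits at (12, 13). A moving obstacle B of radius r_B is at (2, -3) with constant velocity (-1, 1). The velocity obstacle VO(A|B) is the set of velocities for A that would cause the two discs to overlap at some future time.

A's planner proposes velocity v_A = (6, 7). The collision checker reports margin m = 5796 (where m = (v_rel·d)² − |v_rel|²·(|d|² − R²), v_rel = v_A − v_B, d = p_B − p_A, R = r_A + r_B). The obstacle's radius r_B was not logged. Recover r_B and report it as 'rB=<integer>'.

m = 5796
d = (-10, -16);  v_rel = (7, 6),  |v_rel|² = 85
v_rel×d = (7)·(-16) − (6)·(-10) = -52
since m = R²·85 − (-52)²:  R² = (2704 + 5796) / 85 = 100
R = √100 = 10  ⇒  r_B = 10 − 2 = 8

rB=8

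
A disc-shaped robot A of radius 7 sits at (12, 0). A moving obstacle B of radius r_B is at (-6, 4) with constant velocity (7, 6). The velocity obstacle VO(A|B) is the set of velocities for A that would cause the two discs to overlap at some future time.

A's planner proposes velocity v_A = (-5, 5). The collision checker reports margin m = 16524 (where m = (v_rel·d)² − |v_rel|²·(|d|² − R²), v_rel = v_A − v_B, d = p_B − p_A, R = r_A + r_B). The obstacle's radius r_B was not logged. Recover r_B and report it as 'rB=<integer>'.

m = 16524
d = (-18, 4);  v_rel = (-12, -1),  |v_rel|² = 145
v_rel×d = (-12)·(4) − (-1)·(-18) = -66
since m = R²·145 − (-66)²:  R² = (4356 + 16524) / 145 = 144
R = √144 = 12  ⇒  r_B = 12 − 7 = 5

rB=5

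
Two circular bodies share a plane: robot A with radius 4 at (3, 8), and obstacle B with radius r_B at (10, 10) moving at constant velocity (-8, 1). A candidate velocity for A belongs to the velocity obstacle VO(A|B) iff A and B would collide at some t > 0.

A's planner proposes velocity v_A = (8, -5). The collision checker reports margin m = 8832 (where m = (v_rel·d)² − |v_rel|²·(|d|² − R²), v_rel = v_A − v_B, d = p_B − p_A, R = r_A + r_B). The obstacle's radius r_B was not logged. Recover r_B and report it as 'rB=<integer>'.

m = 8832
d = (7, 2);  v_rel = (16, -6),  |v_rel|² = 292
v_rel×d = (16)·(2) − (-6)·(7) = 74
since m = R²·292 − 74²:  R² = (5476 + 8832) / 292 = 49
R = √49 = 7  ⇒  r_B = 7 − 4 = 3

rB=3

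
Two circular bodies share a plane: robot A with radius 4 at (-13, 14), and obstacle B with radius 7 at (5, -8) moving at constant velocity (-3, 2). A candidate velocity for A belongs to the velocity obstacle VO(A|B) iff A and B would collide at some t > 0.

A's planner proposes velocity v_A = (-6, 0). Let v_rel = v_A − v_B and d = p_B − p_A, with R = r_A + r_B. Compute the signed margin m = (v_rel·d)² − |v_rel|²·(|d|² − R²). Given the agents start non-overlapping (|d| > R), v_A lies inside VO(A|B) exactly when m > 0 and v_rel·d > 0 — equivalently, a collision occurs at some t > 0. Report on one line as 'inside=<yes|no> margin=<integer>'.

d = (18, -22),  |d|² = 808;  R = 4+7 = 11,  c = 808−11² = 687
v_rel = (-3, -2),  |v_rel|² = 13;  v_rel·d = (-3)·(18) + (-2)·(-22) = -10
13·t² + 20·t + 687 = 0  ⇒  m = (-10)² − 13·687 = -8831
m = -8831 < 0,  v_rel·d = -10 < 0  ⇒  outside

inside=no margin=-8831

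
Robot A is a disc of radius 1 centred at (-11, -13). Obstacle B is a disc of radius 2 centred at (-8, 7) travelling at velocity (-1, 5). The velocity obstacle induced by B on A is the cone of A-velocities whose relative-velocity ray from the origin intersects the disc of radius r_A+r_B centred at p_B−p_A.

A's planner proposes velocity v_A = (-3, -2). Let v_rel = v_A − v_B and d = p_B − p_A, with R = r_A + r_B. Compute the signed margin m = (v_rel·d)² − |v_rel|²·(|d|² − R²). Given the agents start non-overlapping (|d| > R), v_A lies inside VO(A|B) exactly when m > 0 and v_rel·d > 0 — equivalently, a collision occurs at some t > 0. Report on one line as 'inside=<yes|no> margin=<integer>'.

d = (3, 20),  |d|² = 409;  R = 1+2 = 3,  c = 409−3² = 400
v_rel = (-2, -7),  |v_rel|² = 53;  v_rel·d = (-2)·(3) + (-7)·(20) = -146
53·t² + 292·t + 400 = 0  ⇒  m = (-146)² − 53·400 = 116
m = 116 > 0,  v_rel·d = -146 < 0  ⇒  outside

inside=no margin=116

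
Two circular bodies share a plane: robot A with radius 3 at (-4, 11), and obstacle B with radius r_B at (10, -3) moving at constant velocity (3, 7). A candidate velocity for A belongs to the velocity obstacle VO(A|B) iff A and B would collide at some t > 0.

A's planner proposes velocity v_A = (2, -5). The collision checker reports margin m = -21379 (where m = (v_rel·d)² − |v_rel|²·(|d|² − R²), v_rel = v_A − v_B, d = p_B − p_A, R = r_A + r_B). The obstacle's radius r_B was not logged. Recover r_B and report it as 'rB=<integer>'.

m = -21379
d = (14, -14);  v_rel = (-1, -12),  |v_rel|² = 145
v_rel×d = (-1)·(-14) − (-12)·(14) = 182
since m = R²·145 − 182²:  R² = (33124 + -21379) / 145 = 81
R = √81 = 9  ⇒  r_B = 9 − 3 = 6

rB=6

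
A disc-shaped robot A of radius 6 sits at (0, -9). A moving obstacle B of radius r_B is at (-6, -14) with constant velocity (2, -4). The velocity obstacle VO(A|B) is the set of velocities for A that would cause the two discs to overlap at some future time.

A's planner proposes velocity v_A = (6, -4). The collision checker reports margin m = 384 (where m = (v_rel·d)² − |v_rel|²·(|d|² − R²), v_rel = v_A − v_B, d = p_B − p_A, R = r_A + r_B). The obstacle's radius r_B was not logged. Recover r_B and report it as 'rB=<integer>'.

m = 384
d = (-6, -5);  v_rel = (4, 0),  |v_rel|² = 16
v_rel×d = (4)·(-5) − (0)·(-6) = -20
since m = R²·16 − (-20)²:  R² = (400 + 384) / 16 = 49
R = √49 = 7  ⇒  r_B = 7 − 6 = 1

rB=1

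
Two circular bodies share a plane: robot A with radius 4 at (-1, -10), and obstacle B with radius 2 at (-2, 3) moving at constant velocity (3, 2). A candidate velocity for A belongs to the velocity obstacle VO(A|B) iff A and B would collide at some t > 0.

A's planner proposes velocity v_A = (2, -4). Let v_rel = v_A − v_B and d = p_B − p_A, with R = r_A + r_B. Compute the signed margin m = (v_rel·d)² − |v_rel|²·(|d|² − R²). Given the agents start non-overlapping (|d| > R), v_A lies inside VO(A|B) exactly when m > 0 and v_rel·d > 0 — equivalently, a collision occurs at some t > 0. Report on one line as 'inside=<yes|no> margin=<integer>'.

d = (-1, 13),  |d|² = 170;  R = 4+2 = 6,  c = 170−6² = 134
v_rel = (-1, -6),  |v_rel|² = 37;  v_rel·d = (-1)·(-1) + (-6)·(13) = -77
37·t² + 154·t + 134 = 0  ⇒  m = (-77)² − 37·134 = 971
m = 971 > 0,  v_rel·d = -77 < 0  ⇒  outside

inside=no margin=971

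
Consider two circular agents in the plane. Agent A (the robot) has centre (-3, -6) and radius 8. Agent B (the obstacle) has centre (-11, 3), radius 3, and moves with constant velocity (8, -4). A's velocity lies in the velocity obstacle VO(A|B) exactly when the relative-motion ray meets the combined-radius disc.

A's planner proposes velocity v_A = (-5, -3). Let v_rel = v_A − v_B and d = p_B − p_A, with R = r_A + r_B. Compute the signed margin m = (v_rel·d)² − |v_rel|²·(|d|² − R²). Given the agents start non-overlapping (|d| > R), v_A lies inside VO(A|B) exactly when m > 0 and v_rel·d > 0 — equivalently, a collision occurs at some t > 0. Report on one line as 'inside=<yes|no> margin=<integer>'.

d = (-8, 9),  |d|² = 145;  R = 8+3 = 11,  c = 145−11² = 24
v_rel = (-13, 1),  |v_rel|² = 170;  v_rel·d = (-13)·(-8) + (1)·(9) = 113
170·t² − 226·t + 24 = 0  ⇒  m = 113² − 170·24 = 8689
m = 8689 > 0,  v_rel·d = 113 > 0  ⇒  inside

inside=yes margin=8689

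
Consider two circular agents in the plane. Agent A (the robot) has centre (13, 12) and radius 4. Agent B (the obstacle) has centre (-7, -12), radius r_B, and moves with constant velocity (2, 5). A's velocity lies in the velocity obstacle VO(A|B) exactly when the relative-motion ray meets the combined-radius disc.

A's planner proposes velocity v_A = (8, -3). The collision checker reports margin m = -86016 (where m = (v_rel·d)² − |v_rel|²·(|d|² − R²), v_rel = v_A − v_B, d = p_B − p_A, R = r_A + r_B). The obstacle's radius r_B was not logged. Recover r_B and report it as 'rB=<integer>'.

m = -86016
d = (-20, -24);  v_rel = (6, -8),  |v_rel|² = 100
v_rel×d = (6)·(-24) − (-8)·(-20) = -304
since m = R²·100 − (-304)²:  R² = (92416 + -86016) / 100 = 64
R = √64 = 8  ⇒  r_B = 8 − 4 = 4

rB=4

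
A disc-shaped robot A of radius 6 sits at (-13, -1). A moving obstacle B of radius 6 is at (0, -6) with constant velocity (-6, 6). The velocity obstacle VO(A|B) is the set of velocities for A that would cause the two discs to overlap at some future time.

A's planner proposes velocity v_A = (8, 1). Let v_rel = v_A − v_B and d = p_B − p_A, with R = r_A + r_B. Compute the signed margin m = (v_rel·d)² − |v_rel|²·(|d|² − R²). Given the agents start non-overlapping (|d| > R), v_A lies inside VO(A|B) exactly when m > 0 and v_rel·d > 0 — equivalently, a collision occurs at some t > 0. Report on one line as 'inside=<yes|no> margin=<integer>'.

d = (13, -5),  |d|² = 194;  R = 6+6 = 12,  c = 194−12² = 50
v_rel = (14, -5),  |v_rel|² = 221;  v_rel·d = (14)·(13) + (-5)·(-5) = 207
221·t² − 414·t + 50 = 0  ⇒  m = 207² − 221·50 = 31799
m = 31799 > 0,  v_rel·d = 207 > 0  ⇒  inside

inside=yes margin=31799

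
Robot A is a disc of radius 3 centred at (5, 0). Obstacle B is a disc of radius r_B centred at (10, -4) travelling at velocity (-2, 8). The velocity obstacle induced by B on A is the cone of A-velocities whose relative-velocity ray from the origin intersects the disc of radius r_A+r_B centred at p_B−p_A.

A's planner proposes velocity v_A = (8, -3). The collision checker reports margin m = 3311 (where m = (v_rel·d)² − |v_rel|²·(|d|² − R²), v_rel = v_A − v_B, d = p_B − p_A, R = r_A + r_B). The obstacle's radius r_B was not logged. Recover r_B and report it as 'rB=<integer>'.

m = 3311
d = (5, -4);  v_rel = (10, -11),  |v_rel|² = 221
v_rel×d = (10)·(-4) − (-11)·(5) = 15
since m = R²·221 − 15²:  R² = (225 + 3311) / 221 = 16
R = √16 = 4  ⇒  r_B = 4 − 3 = 1

rB=1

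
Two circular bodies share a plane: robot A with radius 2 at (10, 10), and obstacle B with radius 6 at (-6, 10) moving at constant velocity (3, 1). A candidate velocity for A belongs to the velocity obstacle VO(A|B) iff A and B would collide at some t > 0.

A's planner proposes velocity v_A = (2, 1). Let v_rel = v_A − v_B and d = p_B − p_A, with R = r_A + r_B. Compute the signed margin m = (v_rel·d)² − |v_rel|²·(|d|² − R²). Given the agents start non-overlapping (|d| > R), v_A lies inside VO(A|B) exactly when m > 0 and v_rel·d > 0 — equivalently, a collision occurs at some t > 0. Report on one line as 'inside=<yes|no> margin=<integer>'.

d = (-16, 0),  |d|² = 256;  R = 2+6 = 8,  c = 256−8² = 192
v_rel = (-1, 0),  |v_rel|² = 1;  v_rel·d = (-1)·(-16) + (0)·(0) = 16
1·t² − 32·t + 192 = 0  ⇒  m = 16² − 1·192 = 64
m = 64 > 0,  v_rel·d = 16 > 0  ⇒  inside

inside=yes margin=64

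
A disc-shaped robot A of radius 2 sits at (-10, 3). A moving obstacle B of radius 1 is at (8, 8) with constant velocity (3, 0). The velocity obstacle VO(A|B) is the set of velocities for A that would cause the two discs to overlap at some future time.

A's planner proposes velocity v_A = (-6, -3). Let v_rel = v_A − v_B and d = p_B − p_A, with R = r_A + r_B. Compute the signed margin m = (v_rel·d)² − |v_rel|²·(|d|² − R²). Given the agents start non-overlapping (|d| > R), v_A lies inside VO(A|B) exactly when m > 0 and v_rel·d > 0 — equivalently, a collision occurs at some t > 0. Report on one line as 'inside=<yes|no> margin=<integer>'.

d = (18, 5),  |d|² = 349;  R = 2+1 = 3,  c = 349−3² = 340
v_rel = (-9, -3),  |v_rel|² = 90;  v_rel·d = (-9)·(18) + (-3)·(5) = -177
90·t² + 354·t + 340 = 0  ⇒  m = (-177)² − 90·340 = 729
m = 729 > 0,  v_rel·d = -177 < 0  ⇒  outside

inside=no margin=729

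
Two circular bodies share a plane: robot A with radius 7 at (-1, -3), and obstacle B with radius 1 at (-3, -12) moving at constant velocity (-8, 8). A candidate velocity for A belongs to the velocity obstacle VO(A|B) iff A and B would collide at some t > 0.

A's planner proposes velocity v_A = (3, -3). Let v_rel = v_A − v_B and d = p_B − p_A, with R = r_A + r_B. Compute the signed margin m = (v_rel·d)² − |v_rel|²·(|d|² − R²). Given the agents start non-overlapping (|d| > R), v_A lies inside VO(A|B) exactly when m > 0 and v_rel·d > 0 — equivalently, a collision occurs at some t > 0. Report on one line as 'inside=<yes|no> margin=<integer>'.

d = (-2, -9),  |d|² = 85;  R = 7+1 = 8,  c = 85−8² = 21
v_rel = (11, -11),  |v_rel|² = 242;  v_rel·d = (11)·(-2) + (-11)·(-9) = 77
242·t² − 154·t + 21 = 0  ⇒  m = 77² − 242·21 = 847
m = 847 > 0,  v_rel·d = 77 > 0  ⇒  inside

inside=yes margin=847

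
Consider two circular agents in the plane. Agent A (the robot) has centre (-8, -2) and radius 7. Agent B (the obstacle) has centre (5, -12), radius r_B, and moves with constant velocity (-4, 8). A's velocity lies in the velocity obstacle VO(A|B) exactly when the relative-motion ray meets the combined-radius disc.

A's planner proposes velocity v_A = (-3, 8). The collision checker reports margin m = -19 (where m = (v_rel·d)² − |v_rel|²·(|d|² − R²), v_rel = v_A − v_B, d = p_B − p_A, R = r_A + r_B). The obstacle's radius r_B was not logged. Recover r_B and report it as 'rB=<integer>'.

m = -19
d = (13, -10);  v_rel = (1, 0),  |v_rel|² = 1
v_rel×d = (1)·(-10) − (0)·(13) = -10
since m = R²·1 − (-10)²:  R² = (100 + -19) / 1 = 81
R = √81 = 9  ⇒  r_B = 9 − 7 = 2

rB=2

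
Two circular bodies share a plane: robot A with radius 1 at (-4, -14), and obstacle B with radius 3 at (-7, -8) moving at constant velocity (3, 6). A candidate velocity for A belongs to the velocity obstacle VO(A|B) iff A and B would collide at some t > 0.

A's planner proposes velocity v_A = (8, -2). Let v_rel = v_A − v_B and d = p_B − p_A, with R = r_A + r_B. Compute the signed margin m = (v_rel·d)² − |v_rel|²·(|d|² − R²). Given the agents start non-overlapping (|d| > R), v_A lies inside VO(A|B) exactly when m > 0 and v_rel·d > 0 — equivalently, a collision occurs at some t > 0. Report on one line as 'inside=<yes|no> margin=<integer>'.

d = (-3, 6),  |d|² = 45;  R = 1+3 = 4,  c = 45−4² = 29
v_rel = (5, -8),  |v_rel|² = 89;  v_rel·d = (5)·(-3) + (-8)·(6) = -63
89·t² + 126·t + 29 = 0  ⇒  m = (-63)² − 89·29 = 1388
m = 1388 > 0,  v_rel·d = -63 < 0  ⇒  outside

inside=no margin=1388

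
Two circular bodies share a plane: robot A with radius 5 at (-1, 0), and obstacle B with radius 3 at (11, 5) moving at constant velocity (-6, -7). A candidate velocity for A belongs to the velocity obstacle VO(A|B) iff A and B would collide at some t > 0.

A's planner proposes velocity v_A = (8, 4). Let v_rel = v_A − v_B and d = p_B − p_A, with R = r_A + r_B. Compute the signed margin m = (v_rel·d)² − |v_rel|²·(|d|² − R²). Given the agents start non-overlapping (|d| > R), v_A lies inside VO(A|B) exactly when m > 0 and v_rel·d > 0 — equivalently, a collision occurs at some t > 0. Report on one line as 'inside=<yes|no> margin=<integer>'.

d = (12, 5),  |d|² = 169;  R = 5+3 = 8,  c = 169−8² = 105
v_rel = (14, 11),  |v_rel|² = 317;  v_rel·d = (14)·(12) + (11)·(5) = 223
317·t² − 446·t + 105 = 0  ⇒  m = 223² − 317·105 = 16444
m = 16444 > 0,  v_rel·d = 223 > 0  ⇒  inside

inside=yes margin=16444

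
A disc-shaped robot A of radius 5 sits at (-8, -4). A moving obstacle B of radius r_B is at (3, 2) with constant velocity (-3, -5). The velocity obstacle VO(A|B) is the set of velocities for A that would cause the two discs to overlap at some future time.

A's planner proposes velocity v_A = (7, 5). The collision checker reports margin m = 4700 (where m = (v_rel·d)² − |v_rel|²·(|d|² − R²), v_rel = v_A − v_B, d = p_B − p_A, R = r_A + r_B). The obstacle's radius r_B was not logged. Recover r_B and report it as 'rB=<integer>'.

m = 4700
d = (11, 6);  v_rel = (10, 10),  |v_rel|² = 200
v_rel×d = (10)·(6) − (10)·(11) = -50
since m = R²·200 − (-50)²:  R² = (2500 + 4700) / 200 = 36
R = √36 = 6  ⇒  r_B = 6 − 5 = 1

rB=1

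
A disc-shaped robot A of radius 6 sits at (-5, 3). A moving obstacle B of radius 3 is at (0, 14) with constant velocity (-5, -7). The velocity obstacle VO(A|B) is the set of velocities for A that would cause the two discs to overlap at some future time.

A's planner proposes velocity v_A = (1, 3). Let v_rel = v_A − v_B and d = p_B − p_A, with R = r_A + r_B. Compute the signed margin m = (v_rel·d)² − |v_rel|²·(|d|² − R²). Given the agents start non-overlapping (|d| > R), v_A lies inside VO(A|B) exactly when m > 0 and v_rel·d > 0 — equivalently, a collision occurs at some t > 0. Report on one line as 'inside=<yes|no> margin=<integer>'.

d = (5, 11),  |d|² = 146;  R = 6+3 = 9,  c = 146−9² = 65
v_rel = (6, 10),  |v_rel|² = 136;  v_rel·d = (6)·(5) + (10)·(11) = 140
136·t² − 280·t + 65 = 0  ⇒  m = 140² − 136·65 = 10760
m = 10760 > 0,  v_rel·d = 140 > 0  ⇒  inside

inside=yes margin=10760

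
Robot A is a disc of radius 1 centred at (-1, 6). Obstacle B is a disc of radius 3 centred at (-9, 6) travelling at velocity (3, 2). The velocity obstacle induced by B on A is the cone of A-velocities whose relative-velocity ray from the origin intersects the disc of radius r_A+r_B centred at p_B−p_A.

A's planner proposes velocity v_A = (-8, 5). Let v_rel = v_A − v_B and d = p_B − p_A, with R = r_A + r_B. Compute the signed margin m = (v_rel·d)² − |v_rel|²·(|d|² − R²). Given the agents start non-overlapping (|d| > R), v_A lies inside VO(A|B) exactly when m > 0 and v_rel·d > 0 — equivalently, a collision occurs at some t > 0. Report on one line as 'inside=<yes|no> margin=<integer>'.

d = (-8, 0),  |d|² = 64;  R = 1+3 = 4,  c = 64−4² = 48
v_rel = (-11, 3),  |v_rel|² = 130;  v_rel·d = (-11)·(-8) + (3)·(0) = 88
130·t² − 176·t + 48 = 0  ⇒  m = 88² − 130·48 = 1504
m = 1504 > 0,  v_rel·d = 88 > 0  ⇒  inside

inside=yes margin=1504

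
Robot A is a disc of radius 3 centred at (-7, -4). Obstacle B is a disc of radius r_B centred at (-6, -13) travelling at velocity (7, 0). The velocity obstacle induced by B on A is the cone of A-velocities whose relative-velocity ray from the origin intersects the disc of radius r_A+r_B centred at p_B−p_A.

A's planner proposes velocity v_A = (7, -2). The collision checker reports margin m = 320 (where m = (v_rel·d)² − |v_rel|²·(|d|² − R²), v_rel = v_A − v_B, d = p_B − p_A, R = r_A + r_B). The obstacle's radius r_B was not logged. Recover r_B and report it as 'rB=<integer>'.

m = 320
d = (1, -9);  v_rel = (0, -2),  |v_rel|² = 4
v_rel×d = (0)·(-9) − (-2)·(1) = 2
since m = R²·4 − 2²:  R² = (4 + 320) / 4 = 81
R = √81 = 9  ⇒  r_B = 9 − 3 = 6

rB=6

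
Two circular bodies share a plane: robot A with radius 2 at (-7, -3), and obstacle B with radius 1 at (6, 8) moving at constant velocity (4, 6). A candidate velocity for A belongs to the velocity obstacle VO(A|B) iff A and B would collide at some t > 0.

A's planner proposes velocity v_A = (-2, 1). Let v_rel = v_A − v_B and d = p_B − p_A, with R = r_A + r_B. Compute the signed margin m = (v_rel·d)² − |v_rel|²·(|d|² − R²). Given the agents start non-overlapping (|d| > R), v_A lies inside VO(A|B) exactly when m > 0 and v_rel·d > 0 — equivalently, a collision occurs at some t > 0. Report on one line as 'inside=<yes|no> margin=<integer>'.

d = (13, 11),  |d|² = 290;  R = 2+1 = 3,  c = 290−3² = 281
v_rel = (-6, -5),  |v_rel|² = 61;  v_rel·d = (-6)·(13) + (-5)·(11) = -133
61·t² + 266·t + 281 = 0  ⇒  m = (-133)² − 61·281 = 548
m = 548 > 0,  v_rel·d = -133 < 0  ⇒  outside

inside=no margin=548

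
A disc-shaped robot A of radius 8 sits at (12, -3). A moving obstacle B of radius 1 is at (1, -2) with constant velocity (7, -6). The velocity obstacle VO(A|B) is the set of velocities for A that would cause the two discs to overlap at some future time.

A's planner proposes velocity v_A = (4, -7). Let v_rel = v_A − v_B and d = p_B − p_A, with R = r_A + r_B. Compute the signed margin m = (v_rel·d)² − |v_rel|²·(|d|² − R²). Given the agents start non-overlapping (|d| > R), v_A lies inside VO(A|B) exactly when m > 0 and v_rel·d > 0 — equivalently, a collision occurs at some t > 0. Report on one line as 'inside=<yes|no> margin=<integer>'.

d = (-11, 1),  |d|² = 122;  R = 8+1 = 9,  c = 122−9² = 41
v_rel = (-3, -1),  |v_rel|² = 10;  v_rel·d = (-3)·(-11) + (-1)·(1) = 32
10·t² − 64·t + 41 = 0  ⇒  m = 32² − 10·41 = 614
m = 614 > 0,  v_rel·d = 32 > 0  ⇒  inside

inside=yes margin=614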